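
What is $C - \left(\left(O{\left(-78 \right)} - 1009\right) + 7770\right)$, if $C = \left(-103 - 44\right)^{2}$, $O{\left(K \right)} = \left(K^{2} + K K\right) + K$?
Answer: $2758$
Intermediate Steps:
$O{\left(K \right)} = K + 2 K^{2}$ ($O{\left(K \right)} = \left(K^{2} + K^{2}\right) + K = 2 K^{2} + K = K + 2 K^{2}$)
$C = 21609$ ($C = \left(-147\right)^{2} = 21609$)
$C - \left(\left(O{\left(-78 \right)} - 1009\right) + 7770\right) = 21609 - \left(\left(- 78 \left(1 + 2 \left(-78\right)\right) - 1009\right) + 7770\right) = 21609 - \left(\left(- 78 \left(1 - 156\right) - 1009\right) + 7770\right) = 21609 - \left(\left(\left(-78\right) \left(-155\right) - 1009\right) + 7770\right) = 21609 - \left(\left(12090 - 1009\right) + 7770\right) = 21609 - \left(11081 + 7770\right) = 21609 - 18851 = 2758$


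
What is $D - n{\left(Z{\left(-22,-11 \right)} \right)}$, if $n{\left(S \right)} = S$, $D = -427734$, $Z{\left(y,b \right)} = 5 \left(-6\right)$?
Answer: $-427704$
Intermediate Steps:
$Z{\left(y,b \right)} = -30$
$D - n{\left(Z{\left(-22,-11 \right)} \right)} = -427734 - -30 = -427734 + 30 = -427704$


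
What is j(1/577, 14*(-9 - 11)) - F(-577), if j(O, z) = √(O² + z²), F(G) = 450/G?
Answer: 450/577 + √26101633601/577 ≈ 280.78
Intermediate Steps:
j(1/577, 14*(-9 - 11)) - F(-577) = √((1/577)² + (14*(-9 - 11))²) - 450/(-577) = √((1/577)² + (14*(-20))²) - 450*(-1)/577 = √(1/332929 + (-280)²) - 1*(-450/577) = √(1/332929 + 78400) + 450/577 = √(26101633601/332929) + 450/577 = √26101633601/577 + 450/577 = 450/577 + √26101633601/577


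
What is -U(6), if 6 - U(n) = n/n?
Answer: -5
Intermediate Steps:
U(n) = 5 (U(n) = 6 - n/n = 6 - 1*1 = 6 - 1 = 5)
-U(6) = -1*5 = -5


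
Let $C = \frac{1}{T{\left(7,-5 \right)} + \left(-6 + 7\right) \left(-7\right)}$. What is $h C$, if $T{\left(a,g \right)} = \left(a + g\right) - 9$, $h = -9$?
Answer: $\frac{9}{14} \approx 0.64286$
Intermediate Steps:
$T{\left(a,g \right)} = -9 + a + g$
$C = - \frac{1}{14}$ ($C = \frac{1}{\left(-9 + 7 - 5\right) + \left(-6 + 7\right) \left(-7\right)} = \frac{1}{-7 + 1 \left(-7\right)} = \frac{1}{-7 - 7} = \frac{1}{-14} = - \frac{1}{14} \approx -0.071429$)
$h C = \left(-9\right) \left(- \frac{1}{14}\right) = \frac{9}{14}$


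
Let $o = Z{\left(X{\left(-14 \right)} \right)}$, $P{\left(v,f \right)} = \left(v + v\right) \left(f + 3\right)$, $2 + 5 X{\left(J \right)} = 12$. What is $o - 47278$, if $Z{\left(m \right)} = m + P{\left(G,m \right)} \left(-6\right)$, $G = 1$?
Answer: $-47336$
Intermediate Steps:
$X{\left(J \right)} = 2$ ($X{\left(J \right)} = - \frac{2}{5} + \frac{1}{5} \cdot 12 = - \frac{2}{5} + \frac{12}{5} = 2$)
$P{\left(v,f \right)} = 2 v \left(3 + f\right)$
$Z{\left(m \right)} = -36 - 11 m$ ($Z{\left(m \right)} = m + 2 \cdot 1 \left(3 + m\right) \left(-6\right) = m + \left(6 + 2 m\right) \left(-6\right) = m - \left(36 + 12 m\right) = -36 - 11 m$)
$o = -58$ ($o = -36 - 22 = -58$)
$o - 47278 = -58 - 47278 = -47336$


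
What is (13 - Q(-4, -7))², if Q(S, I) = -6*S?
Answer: 121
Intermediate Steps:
(13 - Q(-4, -7))² = (13 - (-6)*(-4))² = (13 - 1*24)² = (13 - 24)² = (-11)² = 121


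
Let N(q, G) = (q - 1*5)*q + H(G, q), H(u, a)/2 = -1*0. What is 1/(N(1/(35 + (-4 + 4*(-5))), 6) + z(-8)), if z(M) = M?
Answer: -121/1022 ≈ -0.11840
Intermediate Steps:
H(u, a) = 0 (H(u, a) = 2*(-1*0) = 2*0 = 0)
N(q, G) = q*(-5 + q) (N(q, G) = (q - 1*5)*q + 0 = (q - 5)*q + 0 = (-5 + q)*q + 0 = q*(-5 + q) + 0 = q*(-5 + q))
1/(N(1/(35 + (-4 + 4*(-5))), 6) + z(-8)) = 1/((-5 + 1/(35 + (-4 + 4*(-5))))/(35 + (-4 + 4*(-5))) - 8) = 1/((-5 + 1/(35 + (-4 - 20)))/(35 + (-4 - 20)) - 8) = 1/((-5 + 1/(35 - 24))/(35 - 24) - 8) = 1/((-5 + 1/11)/11 - 8) = 1/((1/11)*(-54/11) - 8) = 1/(-54/121 - 8) = 1/(-1022/121) = -121/1022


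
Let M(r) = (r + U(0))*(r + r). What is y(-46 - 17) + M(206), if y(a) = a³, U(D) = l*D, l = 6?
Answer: -165175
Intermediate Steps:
U(D) = 6*D
M(r) = 2*r² (M(r) = (r + 6*0)*(r + r) = (r + 0)*(2*r) = r*(2*r) = 2*r²)
y(-46 - 17) + M(206) = (-46 - 17)³ + 2*206² = (-63)³ + 2*42436 = -250047 + 84872 = -165175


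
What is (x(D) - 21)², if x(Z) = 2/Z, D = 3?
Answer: 3721/9 ≈ 413.44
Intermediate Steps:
(x(D) - 21)² = (2/3 - 21)² = (2*(⅓) - 21)² = (⅔ - 21)² = (-61/3)² = 3721/9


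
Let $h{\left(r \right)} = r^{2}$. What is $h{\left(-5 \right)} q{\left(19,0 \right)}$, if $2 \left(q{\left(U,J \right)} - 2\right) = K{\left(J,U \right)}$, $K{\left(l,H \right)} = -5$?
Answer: $- \frac{25}{2} \approx -12.5$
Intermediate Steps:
$q{\left(U,J \right)} = - \frac{1}{2}$ ($q{\left(U,J \right)} = 2 + \frac{1}{2} \left(-5\right) = 2 - \frac{5}{2} = - \frac{1}{2}$)
$h{\left(-5 \right)} q{\left(19,0 \right)} = \left(-5\right)^{2} \left(- \frac{1}{2}\right) = 25 \left(- \frac{1}{2}\right) = - \frac{25}{2}$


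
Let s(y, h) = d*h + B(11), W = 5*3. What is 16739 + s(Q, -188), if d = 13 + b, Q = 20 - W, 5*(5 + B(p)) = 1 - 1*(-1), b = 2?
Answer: 69572/5 ≈ 13914.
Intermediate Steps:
W = 15
B(p) = -23/5 (B(p) = -5 + (1 - 1*(-1))/5 = -5 + (1 + 1)/5 = -5 + (⅕)*2 = -5 + ⅖ = -23/5)
Q = 5 (Q = 20 - 1*15 = 20 - 15 = 5)
d = 15 (d = 13 + 2 = 15)
s(y, h) = -23/5 + 15*h (s(y, h) = 15*h - 23/5 = -23/5 + 15*h)
16739 + s(Q, -188) = 16739 + (-23/5 + 15*(-188)) = 16739 + (-23/5 - 2820) = 16739 - 14123/5 = 69572/5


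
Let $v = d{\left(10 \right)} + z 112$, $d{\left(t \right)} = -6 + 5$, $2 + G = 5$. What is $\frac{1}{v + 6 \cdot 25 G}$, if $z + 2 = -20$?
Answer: $- \frac{1}{2015} \approx -0.00049628$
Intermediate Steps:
$G = 3$ ($G = -2 + 5 = 3$)
$d{\left(t \right)} = -1$
$z = -22$ ($z = -2 - 20 = -22$)
$v = -2465$ ($v = -1 - 2464 = -2465$)
$\frac{1}{v + 6 \cdot 25 G} = \frac{1}{-2465 + 6 \cdot 25 \cdot 3} = \frac{1}{-2465 + 150 \cdot 3} = \frac{1}{-2465 + 450} = \frac{1}{-2015} = - \frac{1}{2015}$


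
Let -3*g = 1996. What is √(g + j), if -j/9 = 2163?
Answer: I*√181191/3 ≈ 141.89*I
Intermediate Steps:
g = -1996/3 (g = -⅓*1996 = -1996/3 ≈ -665.33)
j = -19467 (j = -9*2163 = -19467)
√(g + j) = √(-1996/3 - 19467) = √(-60397/3) = I*√181191/3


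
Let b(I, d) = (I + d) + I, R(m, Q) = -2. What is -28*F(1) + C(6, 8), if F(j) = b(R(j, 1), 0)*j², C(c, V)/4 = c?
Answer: 136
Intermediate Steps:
b(I, d) = d + 2*I
C(c, V) = 4*c
F(j) = -4*j² (F(j) = (0 + 2*(-2))*j² = (0 - 4)*j² = -4*j²)
-28*F(1) + C(6, 8) = -(-112)*1² + 4*6 = -(-112) + 24 = -28*(-4) + 24 = 112 + 24 = 136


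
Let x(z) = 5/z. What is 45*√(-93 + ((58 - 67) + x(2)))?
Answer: 45*I*√398/2 ≈ 448.87*I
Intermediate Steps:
45*√(-93 + ((58 - 67) + x(2))) = 45*√(-93 + ((58 - 67) + 5/2)) = 45*√(-93 + (-9 + 5*(½))) = 45*√(-93 + (-9 + 5/2)) = 45*√(-93 - 13/2) = 45*√(-199/2) = 45*(I*√398/2) = 45*I*√398/2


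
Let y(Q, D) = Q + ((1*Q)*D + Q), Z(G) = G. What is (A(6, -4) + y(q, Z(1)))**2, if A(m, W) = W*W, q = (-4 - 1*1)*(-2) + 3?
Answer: 3025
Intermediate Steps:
q = 13 (q = (-4 - 1)*(-2) + 3 = -5*(-2) + 3 = 10 + 3 = 13)
A(m, W) = W**2
y(Q, D) = 2*Q + D*Q (y(Q, D) = Q + (Q*D + Q) = Q + (D*Q + Q) = Q + (Q + D*Q) = 2*Q + D*Q)
(A(6, -4) + y(q, Z(1)))**2 = ((-4)**2 + 13*(2 + 1))**2 = (16 + 13*3)**2 = (16 + 39)**2 = 55**2 = 3025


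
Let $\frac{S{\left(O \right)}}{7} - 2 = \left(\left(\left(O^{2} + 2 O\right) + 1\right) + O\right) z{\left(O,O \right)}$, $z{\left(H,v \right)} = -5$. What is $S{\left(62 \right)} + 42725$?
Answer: $-98346$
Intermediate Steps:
$S{\left(O \right)} = -21 - 105 O - 35 O^{2}$ ($S{\left(O \right)} = 14 + 7 \left(\left(\left(O^{2} + 2 O\right) + 1\right) + O\right) \left(-5\right) = 14 + 7 \left(\left(1 + O^{2} + 2 O\right) + O\right) \left(-5\right) = 14 + 7 \left(1 + O^{2} + 3 O\right) \left(-5\right) = 14 + 7 \left(-5 - 15 O - 5 O^{2}\right) = 14 - \left(35 + 35 O^{2} + 105 O\right) = -21 - 105 O - 35 O^{2}$)
$S{\left(62 \right)} + 42725 = \left(-21 - 6510 - 35 \cdot 62^{2}\right) + 42725 = \left(-21 - 6510 - 134540\right) + 42725 = -141071 + 42725 = -98346$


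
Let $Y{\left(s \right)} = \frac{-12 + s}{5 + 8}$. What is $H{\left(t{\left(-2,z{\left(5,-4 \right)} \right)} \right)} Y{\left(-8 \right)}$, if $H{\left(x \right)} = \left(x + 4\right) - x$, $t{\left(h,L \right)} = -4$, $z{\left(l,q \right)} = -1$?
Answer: $- \frac{80}{13} \approx -6.1538$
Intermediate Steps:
$H{\left(x \right)} = 4$ ($H{\left(x \right)} = \left(4 + x\right) - x = 4$)
$Y{\left(s \right)} = - \frac{12}{13} + \frac{s}{13}$ ($Y{\left(s \right)} = \frac{-12 + s}{13} = \left(-12 + s\right) \frac{1}{13} = - \frac{12}{13} + \frac{s}{13}$)
$H{\left(t{\left(-2,z{\left(5,-4 \right)} \right)} \right)} Y{\left(-8 \right)} = 4 \left(- \frac{12}{13} + \frac{1}{13} \left(-8\right)\right) = 4 \left(- \frac{12}{13} - \frac{8}{13}\right) = 4 \left(- \frac{20}{13}\right) = - \frac{80}{13}$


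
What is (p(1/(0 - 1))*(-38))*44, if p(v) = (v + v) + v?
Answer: 5016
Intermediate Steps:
p(v) = 3*v (p(v) = 2*v + v = 3*v)
(p(1/(0 - 1))*(-38))*44 = ((3/(0 - 1))*(-38))*44 = ((3/(-1))*(-38))*44 = ((3*(-1))*(-38))*44 = -3*(-38)*44 = 114*44 = 5016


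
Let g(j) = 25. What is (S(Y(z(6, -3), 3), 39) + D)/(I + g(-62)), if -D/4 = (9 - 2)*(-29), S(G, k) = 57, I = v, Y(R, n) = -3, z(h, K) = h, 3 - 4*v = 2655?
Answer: -79/58 ≈ -1.3621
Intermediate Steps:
v = -663 (v = ¾ - ¼*2655 = ¾ - 2655/4 = -663)
I = -663
D = 812 (D = -4*(9 - 2)*(-29) = -28*(-29) = -4*(-203) = 812)
(S(Y(z(6, -3), 3), 39) + D)/(I + g(-62)) = (57 + 812)/(-663 + 25) = 869/(-638) = 869*(-1/638) = -79/58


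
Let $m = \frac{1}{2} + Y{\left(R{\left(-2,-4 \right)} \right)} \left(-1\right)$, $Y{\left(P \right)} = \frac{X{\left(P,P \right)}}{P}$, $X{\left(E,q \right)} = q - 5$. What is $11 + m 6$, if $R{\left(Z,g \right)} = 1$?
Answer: $38$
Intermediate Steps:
$X{\left(E,q \right)} = -5 + q$ ($X{\left(E,q \right)} = q - 5 = -5 + q$)
$Y{\left(P \right)} = \frac{-5 + P}{P}$
$m = \frac{9}{2}$ ($m = \frac{1}{2} + \frac{-5 + 1}{1} \left(-1\right) = \frac{1}{2} + 1 \left(-4\right) \left(-1\right) = \frac{1}{2} - -4 = \frac{1}{2} + 4 = \frac{9}{2} \approx 4.5$)
$11 + m 6 = 11 + \frac{9}{2} \cdot 6 = 11 + 27 = 38$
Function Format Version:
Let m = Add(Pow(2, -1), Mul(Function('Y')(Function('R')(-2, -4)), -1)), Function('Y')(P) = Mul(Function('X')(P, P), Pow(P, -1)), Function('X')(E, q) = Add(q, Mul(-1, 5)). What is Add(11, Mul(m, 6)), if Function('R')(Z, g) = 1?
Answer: 38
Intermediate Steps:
Function('X')(E, q) = Add(-5, q) (Function('X')(E, q) = Add(q, -5) = Add(-5, q))
Function('Y')(P) = Mul(Pow(P, -1), Add(-5, P)) (Function('Y')(P) = Mul(Add(-5, P), Pow(P, -1)) = Mul(Pow(P, -1), Add(-5, P)))
m = Rational(9, 2) (m = Add(Pow(2, -1), Mul(Mul(Pow(1, -1), Add(-5, 1)), -1)) = Add(Rational(1, 2), Mul(Mul(1, -4), -1)) = Add(Rational(1, 2), Mul(-4, -1)) = Add(Rational(1, 2), 4) = Rational(9, 2) ≈ 4.5000)
Add(11, Mul(m, 6)) = Add(11, Mul(Rational(9, 2), 6)) = Add(11, 27) = 38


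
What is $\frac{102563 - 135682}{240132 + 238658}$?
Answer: $- \frac{33119}{478790} \approx -0.069172$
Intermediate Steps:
$\frac{102563 - 135682}{240132 + 238658} = - \frac{33119}{478790}$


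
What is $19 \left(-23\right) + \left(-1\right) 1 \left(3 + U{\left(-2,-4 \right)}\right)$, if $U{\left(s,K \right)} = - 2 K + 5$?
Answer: $-453$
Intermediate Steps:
$U{\left(s,K \right)} = 5 - 2 K$
$19 \left(-23\right) + \left(-1\right) 1 \left(3 + U{\left(-2,-4 \right)}\right) = 19 \left(-23\right) + \left(-1\right) 1 \left(3 + \left(5 - -8\right)\right) = -437 - \left(3 + \left(5 + 8\right)\right) = -437 - \left(3 + 13\right) = -437 - 16 = -453$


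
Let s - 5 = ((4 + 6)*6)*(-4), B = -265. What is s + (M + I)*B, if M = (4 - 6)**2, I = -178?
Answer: 45875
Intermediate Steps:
s = -235 (s = 5 + ((4 + 6)*6)*(-4) = 5 + (10*6)*(-4) = 5 + 60*(-4) = 5 - 240 = -235)
M = 4 (M = (-2)**2 = 4)
s + (M + I)*B = -235 + (4 - 178)*(-265) = -235 - 174*(-265) = -235 + 46110 = 45875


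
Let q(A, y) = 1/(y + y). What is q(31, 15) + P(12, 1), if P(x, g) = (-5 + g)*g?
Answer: -119/30 ≈ -3.9667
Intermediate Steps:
P(x, g) = g*(-5 + g)
q(A, y) = 1/(2*y)
q(31, 15) + P(12, 1) = (1/2)/15 + 1*(-5 + 1) = (1/2)*(1/15) + 1*(-4) = 1/30 - 4 = -119/30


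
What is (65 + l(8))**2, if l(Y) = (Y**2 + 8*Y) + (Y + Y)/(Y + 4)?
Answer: 339889/9 ≈ 37765.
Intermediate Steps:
l(Y) = Y**2 + 8*Y + 2*Y/(4 + Y) (l(Y) = (Y**2 + 8*Y) + (2*Y)/(4 + Y) = (Y**2 + 8*Y) + 2*Y/(4 + Y) = Y**2 + 8*Y + 2*Y/(4 + Y))
(65 + l(8))**2 = (65 + 8*(34 + 8**2 + 12*8)/(4 + 8))**2 = (65 + 8*(34 + 64 + 96)/12)**2 = (65 + 8*(1/12)*194)**2 = (65 + 388/3)**2 = (583/3)**2 = 339889/9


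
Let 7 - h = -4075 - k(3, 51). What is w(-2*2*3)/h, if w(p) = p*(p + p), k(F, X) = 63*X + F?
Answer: 144/3649 ≈ 0.039463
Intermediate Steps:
k(F, X) = F + 63*X
h = 7298 (h = 7 - (-4075 - (3 + 63*51)) = 7 - (-4075 - (3 + 3213)) = 7 - (-4075 - 1*3216) = 7 - (-4075 - 3216) = 7 - 1*(-7291) = 7 + 7291 = 7298)
w(p) = 2*p² (w(p) = p*(2*p) = 2*p²)
w(-2*2*3)/h = (2*(-2*2*3)²)/7298 = (2*(-4*3)²)*(1/7298) = (2*(-12)²)*(1/7298) = (2*144)*(1/7298) = 288*(1/7298) = 144/3649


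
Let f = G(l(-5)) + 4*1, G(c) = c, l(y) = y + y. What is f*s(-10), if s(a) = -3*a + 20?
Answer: -300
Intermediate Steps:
l(y) = 2*y
s(a) = 20 - 3*a
f = -6 (f = 2*(-5) + 4*1 = -10 + 4 = -6)
f*s(-10) = -6*(20 - 3*(-10)) = -6*(20 + 30) = -6*50 = -300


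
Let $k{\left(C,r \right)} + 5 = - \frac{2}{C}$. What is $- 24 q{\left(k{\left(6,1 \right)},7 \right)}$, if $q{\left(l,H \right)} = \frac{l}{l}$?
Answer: $-24$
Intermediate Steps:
$k{\left(C,r \right)} = -5 - \frac{2}{C}$
$q{\left(l,H \right)} = 1$
$- 24 q{\left(k{\left(6,1 \right)},7 \right)} = \left(-24\right) 1 = -24$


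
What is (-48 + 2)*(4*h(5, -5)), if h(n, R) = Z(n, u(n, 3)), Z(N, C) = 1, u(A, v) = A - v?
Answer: -184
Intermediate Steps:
h(n, R) = 1
(-48 + 2)*(4*h(5, -5)) = (-48 + 2)*(4*1) = -46*4 = -184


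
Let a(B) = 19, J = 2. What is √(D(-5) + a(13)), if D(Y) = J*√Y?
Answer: √(19 + 2*I*√5) ≈ 4.3886 + 0.50952*I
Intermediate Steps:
D(Y) = 2*√Y
√(D(-5) + a(13)) = √(2*√(-5) + 19) = √(2*(I*√5) + 19) = √(2*I*√5 + 19) = √(19 + 2*I*√5)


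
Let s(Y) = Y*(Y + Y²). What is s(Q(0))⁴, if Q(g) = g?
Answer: 0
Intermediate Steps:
s(Q(0))⁴ = (0²*(1 + 0))⁴ = (0*1)⁴ = 0⁴ = 0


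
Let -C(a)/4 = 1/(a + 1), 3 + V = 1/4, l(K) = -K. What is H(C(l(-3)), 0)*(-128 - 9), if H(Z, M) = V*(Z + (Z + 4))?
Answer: 1507/2 ≈ 753.50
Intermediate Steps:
V = -11/4 (V = -3 + 1/4 = -11/4 ≈ -2.7500)
C(a) = -4/(1 + a) (C(a) = -4/(a + 1) = -4/(1 + a))
H(Z, M) = -11 - 11*Z/2 (H(Z, M) = -11*(Z + (Z + 4))/4 = -11*(Z + (4 + Z))/4 = -11*(4 + 2*Z)/4 = -11 - 11*Z/2)
H(C(l(-3)), 0)*(-128 - 9) = (-11 - (-22)/(1 - 1*(-3)))*(-128 - 9) = (-11 - (-22)/(1 + 3))*(-137) = (-11 - (-22)/4)*(-137) = (-11 - 11/2*(-1))*(-137) = (-11 + 11/2)*(-137) = -11/2*(-137) = 1507/2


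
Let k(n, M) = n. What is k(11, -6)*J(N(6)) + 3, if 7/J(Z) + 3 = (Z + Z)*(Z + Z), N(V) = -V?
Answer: 500/141 ≈ 3.5461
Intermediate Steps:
J(Z) = 7/(-3 + 4*Z²) (J(Z) = 7/(-3 + (Z + Z)*(Z + Z)) = 7/(-3 + (2*Z)*(2*Z)) = 7/(-3 + 4*Z²))
k(11, -6)*J(N(6)) + 3 = 11*(7/(-3 + 4*(-1*6)²)) + 3 = 11*(7/(-3 + 4*(-6)²)) + 3 = 11*(7/(-3 + 4*36)) + 3 = 11*(7/(-3 + 144)) + 3 = 11*(7/141) + 3 = 77/141 + 3 = 500/141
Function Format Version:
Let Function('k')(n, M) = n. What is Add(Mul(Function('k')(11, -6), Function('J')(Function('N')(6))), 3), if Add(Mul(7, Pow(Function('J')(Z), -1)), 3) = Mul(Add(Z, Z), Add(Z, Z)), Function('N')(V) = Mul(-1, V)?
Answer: Rational(500, 141) ≈ 3.5461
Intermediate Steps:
Function('J')(Z) = Mul(7, Pow(Add(-3, Mul(4, Pow(Z, 2))), -1)) (Function('J')(Z) = Mul(7, Pow(Add(-3, Mul(Add(Z, Z), Add(Z, Z))), -1)) = Mul(7, Pow(Add(-3, Mul(Mul(2, Z), Mul(2, Z))), -1)) = Mul(7, Pow(Add(-3, Mul(4, Pow(Z, 2))), -1)))
Add(Mul(Function('k')(11, -6), Function('J')(Function('N')(6))), 3) = Add(Mul(11, Mul(7, Pow(Add(-3, Mul(4, Pow(Mul(-1, 6), 2))), -1))), 3) = Add(Mul(11, Mul(7, Pow(Add(-3, Mul(4, Pow(-6, 2))), -1))), 3) = Add(Mul(11, Mul(7, Pow(Add(-3, Mul(4, 36)), -1))), 3) = Add(Mul(11, Mul(7, Pow(Add(-3, 144), -1))), 3) = Add(Mul(11, Mul(7, Pow(141, -1))), 3) = Add(Mul(11, Mul(7, Rational(1, 141))), 3) = Add(Mul(11, Rational(7, 141)), 3) = Add(Rational(77, 141), 3) = Rational(500, 141)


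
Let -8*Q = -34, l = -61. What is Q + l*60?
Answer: -14623/4 ≈ -3655.8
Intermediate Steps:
Q = 17/4 (Q = -⅛*(-34) = 17/4 ≈ 4.2500)
Q + l*60 = 17/4 - 61*60 = 17/4 - 3660 = -14623/4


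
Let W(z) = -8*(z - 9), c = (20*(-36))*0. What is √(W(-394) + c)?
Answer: 2*√806 ≈ 56.780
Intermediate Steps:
c = 0 (c = -720*0 = 0)
W(z) = 72 - 8*z (W(z) = -8*(-9 + z) = 72 - 8*z)
√(W(-394) + c) = √((72 - 8*(-394)) + 0) = √((72 + 3152) + 0) = √(3224 + 0) = √3224 = 2*√806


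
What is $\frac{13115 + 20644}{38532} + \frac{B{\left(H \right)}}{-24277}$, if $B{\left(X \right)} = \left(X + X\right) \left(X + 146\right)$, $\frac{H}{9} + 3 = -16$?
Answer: $\frac{163372881}{311813788} \approx 0.52394$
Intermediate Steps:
$H = -171$ ($H = -27 + 9 \left(-16\right) = -27 - 144 = -171$)
$B{\left(X \right)} = 2 X \left(146 + X\right)$
$\frac{13115 + 20644}{38532} + \frac{B{\left(H \right)}}{-24277} = \frac{13115 + 20644}{38532} + \frac{2 \left(-171\right) \left(146 - 171\right)}{-24277} = 33759 \cdot \frac{1}{38532} + 2 \left(-171\right) \left(-25\right) \left(- \frac{1}{24277}\right) = \frac{11253}{12844} + 8550 \left(- \frac{1}{24277}\right) = \frac{11253}{12844} - \frac{8550}{24277} = \frac{163372881}{311813788}$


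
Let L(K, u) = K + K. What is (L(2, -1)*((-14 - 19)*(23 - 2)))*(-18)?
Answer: 49896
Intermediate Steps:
L(K, u) = 2*K
(L(2, -1)*((-14 - 19)*(23 - 2)))*(-18) = ((2*2)*((-14 - 19)*(23 - 2)))*(-18) = (4*(-33*21))*(-18) = (4*(-693))*(-18) = -2772*(-18) = 49896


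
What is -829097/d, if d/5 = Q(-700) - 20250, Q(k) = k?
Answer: 829097/104750 ≈ 7.9150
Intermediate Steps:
d = -104750 (d = 5*(-700 - 20250) = 5*(-20950) = -104750)
-829097/d = -829097/(-104750) = -829097*(-1/104750) = 829097/104750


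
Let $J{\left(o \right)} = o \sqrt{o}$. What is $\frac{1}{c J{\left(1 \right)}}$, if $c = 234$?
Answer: $\frac{1}{234} \approx 0.0042735$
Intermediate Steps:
$J{\left(o \right)} = o^{\frac{3}{2}}$
$\frac{1}{c J{\left(1 \right)}} = \frac{1}{234 \cdot 1^{\frac{3}{2}}} = \frac{1}{234 \cdot 1} = \frac{1}{234}$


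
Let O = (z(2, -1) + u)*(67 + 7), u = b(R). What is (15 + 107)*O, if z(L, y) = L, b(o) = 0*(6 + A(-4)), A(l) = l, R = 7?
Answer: 18056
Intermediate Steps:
b(o) = 0 (b(o) = 0*(6 - 4) = 0*2 = 0)
u = 0
O = 148 (O = (2 + 0)*(67 + 7) = 2*74 = 148)
(15 + 107)*O = (15 + 107)*148 = 122*148 = 18056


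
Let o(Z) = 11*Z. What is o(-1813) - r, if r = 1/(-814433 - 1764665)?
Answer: -51434951413/2579098 ≈ -19943.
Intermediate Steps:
r = -1/2579098 (r = 1/(-2579098) = -1/2579098 ≈ -3.8773e-7)
o(-1813) - r = 11*(-1813) - 1*(-1/2579098) = -19943 + 1/2579098 = -51434951413/2579098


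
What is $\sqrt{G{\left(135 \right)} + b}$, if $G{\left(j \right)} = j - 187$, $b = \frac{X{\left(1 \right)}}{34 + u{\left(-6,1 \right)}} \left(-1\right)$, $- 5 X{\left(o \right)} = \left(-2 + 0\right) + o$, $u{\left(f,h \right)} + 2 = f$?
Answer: $\frac{i \sqrt{878930}}{130} \approx 7.2116 i$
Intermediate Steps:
$u{\left(f,h \right)} = -2 + f$
$X{\left(o \right)} = \frac{2}{5} - \frac{o}{5}$ ($X{\left(o \right)} = - \frac{\left(-2 + 0\right) + o}{5} = - \frac{-2 + o}{5} = \frac{2}{5} - \frac{o}{5}$)
$b = - \frac{1}{130}$ ($b = \frac{\frac{2}{5} - \frac{1}{5}}{34 - 8} \left(-1\right) = \frac{1}{5 \cdot 26} \left(-1\right) = \frac{1}{5} \cdot \frac{1}{26} \left(-1\right) = \frac{1}{130} \left(-1\right) = - \frac{1}{130} \approx -0.0076923$)
$G{\left(j \right)} = -187 + j$
$\sqrt{G{\left(135 \right)} + b} = \sqrt{\left(-187 + 135\right) - \frac{1}{130}} = \sqrt{-52 - \frac{1}{130}} = \sqrt{- \frac{6761}{130}} = \frac{i \sqrt{878930}}{130}$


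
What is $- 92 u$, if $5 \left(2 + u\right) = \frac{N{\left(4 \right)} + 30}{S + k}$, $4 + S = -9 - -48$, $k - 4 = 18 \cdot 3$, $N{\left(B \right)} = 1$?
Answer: $\frac{2668}{15} \approx 177.87$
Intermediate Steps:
$k = 58$ ($k = 4 + 18 \cdot 3 = 4 + 54 = 58$)
$S = 35$ ($S = -4 - -39 = -4 + \left(-9 + 48\right) = -4 + 39 = 35$)
$u = - \frac{29}{15}$ ($u = -2 + \frac{\left(1 + 30\right) \frac{1}{35 + 58}}{5} = -2 + \frac{31 \cdot \frac{1}{93}}{5} = -2 + \frac{1}{5} \cdot \frac{1}{3} = -2 + \frac{1}{15} = - \frac{29}{15} \approx -1.9333$)
$- 92 u = \left(-92\right) \left(- \frac{29}{15}\right) = \frac{2668}{15}$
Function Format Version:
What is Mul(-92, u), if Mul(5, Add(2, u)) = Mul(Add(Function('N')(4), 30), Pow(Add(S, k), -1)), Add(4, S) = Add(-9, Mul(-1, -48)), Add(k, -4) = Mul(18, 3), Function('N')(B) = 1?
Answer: Rational(2668, 15) ≈ 177.87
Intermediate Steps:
k = 58 (k = Add(4, Mul(18, 3)) = Add(4, 54) = 58)
S = 35 (S = Add(-4, Add(-9, Mul(-1, -48))) = Add(-4, Add(-9, 48)) = Add(-4, 39) = 35)
u = Rational(-29, 15) (u = Add(-2, Mul(Rational(1, 5), Mul(Add(1, 30), Pow(Add(35, 58), -1)))) = Add(-2, Mul(Rational(1, 5), Mul(31, Pow(93, -1)))) = Add(-2, Mul(Rational(1, 5), Mul(31, Rational(1, 93)))) = Add(-2, Mul(Rational(1, 5), Rational(1, 3))) = Add(-2, Rational(1, 15)) = Rational(-29, 15) ≈ -1.9333)
Mul(-92, u) = Mul(-92, Rational(-29, 15)) = Rational(2668, 15)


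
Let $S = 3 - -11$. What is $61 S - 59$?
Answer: $795$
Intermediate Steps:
$S = 14$ ($S = 3 + 11 = 14$)
$61 S - 59 = 61 \cdot 14 - 59 = 854 - 59 = 795$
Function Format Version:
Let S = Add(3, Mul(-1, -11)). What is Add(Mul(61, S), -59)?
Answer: 795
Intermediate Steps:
S = 14 (S = Add(3, 11) = 14)
Add(Mul(61, S), -59) = Add(Mul(61, 14), -59) = Add(854, -59) = 795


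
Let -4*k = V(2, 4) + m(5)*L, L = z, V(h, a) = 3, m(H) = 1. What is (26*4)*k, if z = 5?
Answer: -208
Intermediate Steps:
L = 5
k = -2 (k = -(3 + 1*5)/4 = -(3 + 5)/4 = -¼*8 = -2)
(26*4)*k = (26*4)*(-2) = 104*(-2) = -208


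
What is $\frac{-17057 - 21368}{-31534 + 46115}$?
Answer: $- \frac{38425}{14581} \approx -2.6353$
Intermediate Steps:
$\frac{-17057 - 21368}{-31534 + 46115} = - \frac{38425}{14581}$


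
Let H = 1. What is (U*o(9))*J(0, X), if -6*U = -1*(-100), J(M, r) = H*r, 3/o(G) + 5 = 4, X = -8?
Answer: -400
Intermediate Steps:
o(G) = -3 (o(G) = 3/(-5 + 4) = 3/(-1) = 3*(-1) = -3)
J(M, r) = r (J(M, r) = 1*r = r)
U = -50/3 (U = -(-1)*(-100)/6 = -1/6*100 = -50/3 ≈ -16.667)
(U*o(9))*J(0, X) = -50/3*(-3)*(-8) = 50*(-8) = -400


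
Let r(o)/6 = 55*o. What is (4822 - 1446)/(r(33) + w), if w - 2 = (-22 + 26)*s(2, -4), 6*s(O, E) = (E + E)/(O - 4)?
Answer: 2532/8171 ≈ 0.30988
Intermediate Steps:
r(o) = 330*o (r(o) = 6*(55*o) = 330*o)
s(O, E) = E/(3*(-4 + O)) (s(O, E) = ((E + E)/(O - 4))/6 = ((2*E)/(-4 + O))/6 = (2*E/(-4 + O))/6 = E/(3*(-4 + O)))
w = 14/3 (w = 2 + (-22 + 26)*((⅓)*(-4)/(-4 + 2)) = 2 + 4*((⅓)*(-4)/(-2)) = 2 + 4*((⅓)*(-4)*(-½)) = 2 + 4*(⅔) = 2 + 8/3 = 14/3 ≈ 4.6667)
(4822 - 1446)/(r(33) + w) = (4822 - 1446)/(330*33 + 14/3) = 3376/(10890 + 14/3) = 3376/(32684/3) = 3376*(3/32684) = 2532/8171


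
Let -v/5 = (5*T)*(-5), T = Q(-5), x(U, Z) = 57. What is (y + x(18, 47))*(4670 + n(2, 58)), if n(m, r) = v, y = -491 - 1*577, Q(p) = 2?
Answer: -4974120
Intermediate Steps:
T = 2
y = -1068 (y = -491 - 577 = -1068)
v = 250 (v = -5*5*2*(-5) = -50*(-5) = -5*(-50) = 250)
n(m, r) = 250
(y + x(18, 47))*(4670 + n(2, 58)) = (-1068 + 57)*(4670 + 250) = -1011*4920 = -4974120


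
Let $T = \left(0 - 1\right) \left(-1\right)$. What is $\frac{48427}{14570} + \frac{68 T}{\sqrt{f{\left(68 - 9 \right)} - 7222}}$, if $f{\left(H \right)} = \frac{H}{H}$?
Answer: $\frac{48427}{14570} - \frac{68 i \sqrt{7221}}{7221} \approx 3.3237 - 0.80022 i$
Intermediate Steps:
$f{\left(H \right)} = 1$
$T = 1$ ($T = \left(-1\right) \left(-1\right) = 1$)
$\frac{48427}{14570} + \frac{68 T}{\sqrt{f{\left(68 - 9 \right)} - 7222}} = \frac{48427}{14570} + \frac{68 \cdot 1}{\sqrt{1 - 7222}} = 48427 \cdot \frac{1}{14570} + \frac{68}{\sqrt{-7221}} = \frac{48427}{14570} + \frac{68}{i \sqrt{7221}} = \frac{48427}{14570} + 68 \left(- \frac{i \sqrt{7221}}{7221}\right) = \frac{48427}{14570} - \frac{68 i \sqrt{7221}}{7221}$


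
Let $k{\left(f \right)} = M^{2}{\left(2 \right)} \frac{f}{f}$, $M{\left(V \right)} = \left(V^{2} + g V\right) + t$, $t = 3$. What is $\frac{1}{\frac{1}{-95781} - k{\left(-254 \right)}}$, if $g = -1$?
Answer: $- \frac{95781}{2394526} \approx -0.04$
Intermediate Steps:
$M{\left(V \right)} = 3 + V^{2} - V$ ($M{\left(V \right)} = \left(V^{2} - V\right) + 3 = 3 + V^{2} - V$)
$k{\left(f \right)} = 25$ ($k{\left(f \right)} = \left(3 + 2^{2} - 2\right)^{2} \frac{f}{f} = \left(3 + 4 - 2\right)^{2} \cdot 1 = 5^{2} \cdot 1 = 25 \cdot 1 = 25$)
$\frac{1}{\frac{1}{-95781} - k{\left(-254 \right)}} = \frac{1}{\frac{1}{-95781} - 25} = \frac{1}{- \frac{1}{95781} - 25} = \frac{1}{- \frac{2394526}{95781}} = - \frac{95781}{2394526}$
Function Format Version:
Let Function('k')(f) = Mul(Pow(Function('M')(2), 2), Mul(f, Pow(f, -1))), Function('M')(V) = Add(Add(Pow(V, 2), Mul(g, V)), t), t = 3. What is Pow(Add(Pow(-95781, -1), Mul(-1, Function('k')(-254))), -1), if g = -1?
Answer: Rational(-95781, 2394526) ≈ -0.040000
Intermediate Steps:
Function('M')(V) = Add(3, Pow(V, 2), Mul(-1, V)) (Function('M')(V) = Add(Add(Pow(V, 2), Mul(-1, V)), 3) = Add(3, Pow(V, 2), Mul(-1, V)))
Function('k')(f) = 25 (Function('k')(f) = Mul(Pow(Add(3, Pow(2, 2), Mul(-1, 2)), 2), Mul(f, Pow(f, -1))) = Mul(Pow(Add(3, 4, -2), 2), 1) = Mul(Pow(5, 2), 1) = Mul(25, 1) = 25)
Pow(Add(Pow(-95781, -1), Mul(-1, Function('k')(-254))), -1) = Pow(Add(Pow(-95781, -1), Mul(-1, 25)), -1) = Pow(Add(Rational(-1, 95781), -25), -1) = Pow(Rational(-2394526, 95781), -1) = Rational(-95781, 2394526)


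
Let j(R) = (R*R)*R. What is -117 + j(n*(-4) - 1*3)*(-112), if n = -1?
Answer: -229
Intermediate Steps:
j(R) = R³ (j(R) = R²*R = R³)
-117 + j(n*(-4) - 1*3)*(-112) = -117 + (-1*(-4) - 1*3)³*(-112) = -117 + (4 - 3)³*(-112) = -117 + 1³*(-112) = -117 + 1*(-112) = -117 - 112 = -229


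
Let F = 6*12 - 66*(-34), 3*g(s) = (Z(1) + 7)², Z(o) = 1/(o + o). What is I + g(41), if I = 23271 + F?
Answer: 102423/4 ≈ 25606.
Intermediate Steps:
Z(o) = 1/(2*o)
g(s) = 75/4 (g(s) = ((½)/1 + 7)²/3 = ((½)*1 + 7)²/3 = (½ + 7)²/3 = (15/2)²/3 = (⅓)*(225/4) = 75/4)
F = 2316 (F = 72 + 2244 = 2316)
I = 25587 (I = 23271 + 2316 = 25587)
I + g(41) = 25587 + 75/4 = 102423/4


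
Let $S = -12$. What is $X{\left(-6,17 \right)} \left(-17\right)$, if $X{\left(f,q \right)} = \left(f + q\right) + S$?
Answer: $17$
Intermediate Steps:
$X{\left(f,q \right)} = -12 + f + q$ ($X{\left(f,q \right)} = \left(f + q\right) - 12 = -12 + f + q$)
$X{\left(-6,17 \right)} \left(-17\right) = \left(-12 - 6 + 17\right) \left(-17\right) = \left(-1\right) \left(-17\right) = 17$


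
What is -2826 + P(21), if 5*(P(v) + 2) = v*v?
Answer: -13699/5 ≈ -2739.8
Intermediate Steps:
P(v) = -2 + v²/5 (P(v) = -2 + (v*v)/5 = -2 + v²/5)
-2826 + P(21) = -2826 + (-2 + (⅕)*21²) = -2826 + (-2 + (⅕)*441) = -2826 + (-2 + 441/5) = -2826 + 431/5 = -13699/5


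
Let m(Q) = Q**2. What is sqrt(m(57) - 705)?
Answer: 4*sqrt(159) ≈ 50.438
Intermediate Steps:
sqrt(m(57) - 705) = sqrt(57**2 - 705) = sqrt(3249 - 705) = sqrt(2544) = 4*sqrt(159)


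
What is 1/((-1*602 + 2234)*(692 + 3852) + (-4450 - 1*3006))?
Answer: 1/7408352 ≈ 1.3498e-7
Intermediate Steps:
1/((-1*602 + 2234)*(692 + 3852) + (-4450 - 1*3006)) = 1/((-602 + 2234)*4544 + (-4450 - 3006)) = 1/(1632*4544 - 7456) = 1/(7415808 - 7456) = 1/7408352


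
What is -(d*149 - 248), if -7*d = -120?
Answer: -16144/7 ≈ -2306.3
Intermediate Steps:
d = 120/7 (d = -⅐*(-120) = 120/7 ≈ 17.143)
-(d*149 - 248) = -((120/7)*149 - 248) = -(17880/7 - 248) = -1*16144/7 = -16144/7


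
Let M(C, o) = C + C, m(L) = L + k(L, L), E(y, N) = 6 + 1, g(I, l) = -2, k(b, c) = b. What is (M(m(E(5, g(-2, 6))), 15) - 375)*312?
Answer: -108264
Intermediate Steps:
E(y, N) = 7
m(L) = 2*L (m(L) = L + L = 2*L)
M(C, o) = 2*C
(M(m(E(5, g(-2, 6))), 15) - 375)*312 = (2*(2*7) - 375)*312 = (2*14 - 375)*312 = (28 - 375)*312 = -347*312 = -108264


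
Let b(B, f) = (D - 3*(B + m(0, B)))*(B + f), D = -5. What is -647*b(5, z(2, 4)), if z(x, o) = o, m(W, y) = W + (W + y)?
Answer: 203805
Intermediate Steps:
m(W, y) = y + 2*W
b(B, f) = (-5 - 6*B)*(B + f) (b(B, f) = (-5 - 3*(B + (B + 2*0)))*(B + f) = (-5 - 3*(B + (B + 0)))*(B + f) = (-5 - 3*(B + B))*(B + f) = (-5 - 6*B)*(B + f))
-647*b(5, z(2, 4)) = -647*(-6*5**2 - 5*5 - 5*4 - 6*5*4) = -647*(-6*25 - 25 - 20 - 120) = -647*(-150 - 25 - 20 - 120) = -647*(-315) = 203805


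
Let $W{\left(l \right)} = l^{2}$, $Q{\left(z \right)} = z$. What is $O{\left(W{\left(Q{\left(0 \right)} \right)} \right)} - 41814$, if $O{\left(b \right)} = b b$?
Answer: $-41814$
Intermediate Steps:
$O{\left(b \right)} = b^{2}$
$O{\left(W{\left(Q{\left(0 \right)} \right)} \right)} - 41814 = \left(0^{2}\right)^{2} - 41814 = 0^{2} - 41814 = 0 - 41814 = -41814$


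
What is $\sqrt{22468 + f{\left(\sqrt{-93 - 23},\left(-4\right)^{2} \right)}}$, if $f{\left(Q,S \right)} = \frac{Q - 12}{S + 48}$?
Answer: $\frac{\sqrt{1437940 + 2 i \sqrt{29}}}{8} \approx 149.89 + 0.00056136 i$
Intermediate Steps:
$f{\left(Q,S \right)} = \frac{-12 + Q}{48 + S}$
$\sqrt{22468 + f{\left(\sqrt{-93 - 23},\left(-4\right)^{2} \right)}} = \sqrt{22468 + \frac{-12 + \sqrt{-93 - 23}}{48 + \left(-4\right)^{2}}} = \sqrt{22468 + \frac{-12 + \sqrt{-116}}{48 + 16}} = \sqrt{22468 + \frac{-12 + 2 i \sqrt{29}}{64}} = \sqrt{22468 - \left(\frac{3}{16} - \frac{i \sqrt{29}}{32}\right)} = \sqrt{\frac{359485}{16} + \frac{i \sqrt{29}}{32}}$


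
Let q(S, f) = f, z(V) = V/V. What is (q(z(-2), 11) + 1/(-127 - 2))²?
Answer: 2010724/16641 ≈ 120.83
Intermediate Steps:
z(V) = 1
(q(z(-2), 11) + 1/(-127 - 2))² = (11 + 1/(-127 - 2))² = (11 + 1/(-129))² = (11 - 1/129)² = (1418/129)² = 2010724/16641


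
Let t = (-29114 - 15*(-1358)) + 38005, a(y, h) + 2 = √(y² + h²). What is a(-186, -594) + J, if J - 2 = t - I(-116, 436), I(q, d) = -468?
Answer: 29729 + 6*√10762 ≈ 30351.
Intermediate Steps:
a(y, h) = -2 + √(h² + y²) (a(y, h) = -2 + √(y² + h²) = -2 + √(h² + y²))
t = 29261 (t = (-29114 + 20370) + 38005 = -8744 + 38005 = 29261)
J = 29731 (J = 2 + (29261 - 1*(-468)) = 2 + (29261 + 468) = 2 + 29729 = 29731)
a(-186, -594) + J = (-2 + √((-594)² + (-186)²)) + 29731 = (-2 + √(352836 + 34596)) + 29731 = (-2 + √387432) + 29731 = (-2 + 6*√10762) + 29731 = 29729 + 6*√10762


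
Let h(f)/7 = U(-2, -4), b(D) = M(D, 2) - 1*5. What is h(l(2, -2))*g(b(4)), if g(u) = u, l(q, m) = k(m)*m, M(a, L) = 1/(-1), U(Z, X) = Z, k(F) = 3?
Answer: 84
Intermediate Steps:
M(a, L) = -1
l(q, m) = 3*m
b(D) = -6 (b(D) = -1 - 1*5 = -1 - 5 = -6)
h(f) = -14 (h(f) = 7*(-2) = -14)
h(l(2, -2))*g(b(4)) = -14*(-6) = 84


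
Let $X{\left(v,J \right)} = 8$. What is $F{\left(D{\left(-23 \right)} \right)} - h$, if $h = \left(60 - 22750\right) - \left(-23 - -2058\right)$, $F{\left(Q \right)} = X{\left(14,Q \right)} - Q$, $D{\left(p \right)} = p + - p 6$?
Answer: $24618$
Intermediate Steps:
$D{\left(p \right)} = - 5 p$ ($D{\left(p \right)} = p - 6 p = - 5 p$)
$F{\left(Q \right)} = 8 - Q$
$h = -24725$ ($h = \left(60 - 22750\right) - \left(-23 + 2058\right) = -22690 - 2035 = -24725$)
$F{\left(D{\left(-23 \right)} \right)} - h = \left(8 - \left(-5\right) \left(-23\right)\right) - -24725 = \left(8 - 115\right) + 24725 = -107 + 24725 = 24618$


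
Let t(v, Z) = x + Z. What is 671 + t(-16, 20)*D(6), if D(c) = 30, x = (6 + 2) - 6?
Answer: 1331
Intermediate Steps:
x = 2 (x = 8 - 6 = 2)
t(v, Z) = 2 + Z
671 + t(-16, 20)*D(6) = 671 + (2 + 20)*30 = 671 + 22*30 = 671 + 660 = 1331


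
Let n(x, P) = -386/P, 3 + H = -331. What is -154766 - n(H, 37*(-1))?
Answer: -5726728/37 ≈ -1.5478e+5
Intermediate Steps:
H = -334 (H = -3 - 331 = -334)
-154766 - n(H, 37*(-1)) = -154766 - (-386)/(37*(-1)) = -154766 - (-386)/(-37) = -154766 - (-386)*(-1)/37 = -154766 - 1*386/37 = -154766 - 386/37 = -5726728/37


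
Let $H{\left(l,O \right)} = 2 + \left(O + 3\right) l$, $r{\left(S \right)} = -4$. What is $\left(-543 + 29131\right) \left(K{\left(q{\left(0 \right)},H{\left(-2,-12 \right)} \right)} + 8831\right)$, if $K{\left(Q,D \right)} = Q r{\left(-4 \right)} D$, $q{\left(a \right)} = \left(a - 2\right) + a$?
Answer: $257034708$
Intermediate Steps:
$H{\left(l,O \right)} = 2 + l \left(3 + O\right)$ ($H{\left(l,O \right)} = 2 + \left(3 + O\right) l = 2 + l \left(3 + O\right)$)
$q{\left(a \right)} = -2 + 2 a$ ($q{\left(a \right)} = \left(-2 + a\right) + a = -2 + 2 a$)
$K{\left(Q,D \right)} = - 4 D Q$ ($K{\left(Q,D \right)} = Q \left(-4\right) D = - 4 Q D = - 4 D Q$)
$\left(-543 + 29131\right) \left(K{\left(q{\left(0 \right)},H{\left(-2,-12 \right)} \right)} + 8831\right) = \left(-543 + 29131\right) \left(- 4 \left(2 + 3 \left(-2\right) - -24\right) \left(-2 + 2 \cdot 0\right) + 8831\right) = 28588 \left(- 4 \left(2 - 6 + 24\right) \left(-2 + 0\right) + 8831\right) = 28588 \left(\left(-4\right) 20 \left(-2\right) + 8831\right) = 28588 \left(160 + 8831\right) = 28588 \cdot 8991 = 257034708$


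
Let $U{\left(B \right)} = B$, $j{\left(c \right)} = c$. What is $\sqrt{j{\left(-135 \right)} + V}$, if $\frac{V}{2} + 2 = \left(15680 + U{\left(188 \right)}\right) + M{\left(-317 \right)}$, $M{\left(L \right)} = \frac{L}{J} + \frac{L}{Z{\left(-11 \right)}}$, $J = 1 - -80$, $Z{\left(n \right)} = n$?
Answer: $\frac{\sqrt{310170377}}{99} \approx 177.9$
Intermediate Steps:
$J = 81$ ($J = 1 + 80 = 81$)
$M{\left(L \right)} = - \frac{70 L}{891}$ ($M{\left(L \right)} = \frac{L}{81} + \frac{L}{-11} = L \frac{1}{81} + L \left(- \frac{1}{11}\right) = \frac{L}{81} - \frac{L}{11} = - \frac{70 L}{891}$)
$V = \frac{28317592}{891}$ ($V = -4 + 2 \left(\left(15680 + 188\right) - - \frac{22190}{891}\right) = -4 + 2 \left(15868 + \frac{22190}{891}\right) = -4 + 2 \cdot \frac{14160578}{891} = -4 + \frac{28321156}{891} = \frac{28317592}{891} \approx 31782.0$)
$\sqrt{j{\left(-135 \right)} + V} = \sqrt{-135 + \frac{28317592}{891}} = \sqrt{\frac{28197307}{891}} = \frac{\sqrt{310170377}}{99}$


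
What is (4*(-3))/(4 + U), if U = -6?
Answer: 6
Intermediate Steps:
(4*(-3))/(4 + U) = (4*(-3))/(4 - 6) = -12/(-2) = -12*(-½) = 6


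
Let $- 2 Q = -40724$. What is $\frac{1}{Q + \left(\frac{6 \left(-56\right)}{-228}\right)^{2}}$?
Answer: $\frac{361}{7351466} \approx 4.9106 \cdot 10^{-5}$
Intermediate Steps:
$Q = 20362$ ($Q = \left(- \frac{1}{2}\right) \left(-40724\right) = 20362$)
$\frac{1}{Q + \left(\frac{6 \left(-56\right)}{-228}\right)^{2}} = \frac{1}{20362 + \left(\frac{6 \left(-56\right)}{-228}\right)^{2}} = \frac{1}{20362 + \left(\left(-336\right) \left(- \frac{1}{228}\right)\right)^{2}} = \frac{1}{20362 + \left(\frac{28}{19}\right)^{2}} = \frac{1}{20362 + \frac{784}{361}} = \frac{1}{\frac{7351466}{361}} = \frac{361}{7351466}$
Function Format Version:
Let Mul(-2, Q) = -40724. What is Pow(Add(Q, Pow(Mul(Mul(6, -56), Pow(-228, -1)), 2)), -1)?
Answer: Rational(361, 7351466) ≈ 4.9106e-5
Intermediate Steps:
Q = 20362 (Q = Mul(Rational(-1, 2), -40724) = 20362)
Pow(Add(Q, Pow(Mul(Mul(6, -56), Pow(-228, -1)), 2)), -1) = Pow(Add(20362, Pow(Mul(Mul(6, -56), Pow(-228, -1)), 2)), -1) = Pow(Add(20362, Pow(Mul(-336, Rational(-1, 228)), 2)), -1) = Pow(Add(20362, Pow(Rational(28, 19), 2)), -1) = Pow(Add(20362, Rational(784, 361)), -1) = Pow(Rational(7351466, 361), -1) = Rational(361, 7351466)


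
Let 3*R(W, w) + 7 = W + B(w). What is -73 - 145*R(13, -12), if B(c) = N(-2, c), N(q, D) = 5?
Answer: -1814/3 ≈ -604.67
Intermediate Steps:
B(c) = 5
R(W, w) = -2/3 + W/3 (R(W, w) = -7/3 + (W + 5)/3 = -7/3 + (5 + W)/3 = -7/3 + (5/3 + W/3) = -2/3 + W/3)
-73 - 145*R(13, -12) = -73 - 145*(-2/3 + (1/3)*13) = -73 - 145*(-2/3 + 13/3) = -73 - 145*11/3 = -73 - 1595/3 = -1814/3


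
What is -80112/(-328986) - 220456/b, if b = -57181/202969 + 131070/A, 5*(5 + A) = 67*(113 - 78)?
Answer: -569023747890588392/728611184310513 ≈ -780.97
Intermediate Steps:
A = 464 (A = -5 + (67*(113 - 78))/5 = -5 + (67*35)/5 = -5 + (⅕)*2345 = -5 + 469 = 464)
b = 13288307423/47088808 (b = -57181/202969 + 131070/464 = -57181*1/202969 + 131070*(1/464) = -57181/202969 + 65535/232 = 13288307423/47088808 ≈ 282.20)
-80112/(-328986) - 220456/b = -80112/(-328986) - 220456/13288307423/47088808 = -80112*(-1/328986) - 220456*47088808/13288307423 = 13352/54831 - 10381010256448/13288307423 = -569023747890588392/728611184310513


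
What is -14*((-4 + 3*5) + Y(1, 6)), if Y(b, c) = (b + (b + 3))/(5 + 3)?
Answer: -651/4 ≈ -162.75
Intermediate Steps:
Y(b, c) = 3/8 + b/4 (Y(b, c) = (b + (3 + b))/8 = (3 + 2*b)*(1/8) = 3/8 + b/4)
-14*((-4 + 3*5) + Y(1, 6)) = -14*((-4 + 3*5) + (3/8 + (1/4)*1)) = -14*((-4 + 15) + (3/8 + 1/4)) = -14*(11 + 5/8) = -14*93/8 = -651/4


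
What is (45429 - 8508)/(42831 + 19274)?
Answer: 36921/62105 ≈ 0.59449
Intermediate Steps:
(45429 - 8508)/(42831 + 19274) = 36921/62105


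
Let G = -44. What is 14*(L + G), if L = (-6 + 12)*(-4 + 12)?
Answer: 56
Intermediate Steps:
L = 48 (L = 6*8 = 48)
14*(L + G) = 14*(48 - 44) = 14*4 = 56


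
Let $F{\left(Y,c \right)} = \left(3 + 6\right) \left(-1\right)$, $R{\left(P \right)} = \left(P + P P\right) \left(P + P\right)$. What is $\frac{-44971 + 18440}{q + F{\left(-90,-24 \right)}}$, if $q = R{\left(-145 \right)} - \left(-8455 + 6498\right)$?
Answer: $\frac{26531}{6053252} \approx 0.0043829$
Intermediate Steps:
$R{\left(P \right)} = 2 P \left(P + P^{2}\right)$ ($R{\left(P \right)} = \left(P + P^{2}\right) 2 P = 2 P \left(P + P^{2}\right)$)
$F{\left(Y,c \right)} = -9$ ($F{\left(Y,c \right)} = 9 \left(-1\right) = -9$)
$q = -6053243$ ($q = 2 \left(-145\right)^{2} \left(1 - 145\right) - \left(-8455 + 6498\right) = 2 \cdot 21025 \left(-144\right) - -1957 = -6055200 + 1957 = -6053243$)
$\frac{-44971 + 18440}{q + F{\left(-90,-24 \right)}} = \frac{-44971 + 18440}{-6053243 - 9} = - \frac{26531}{-6053252} = \left(-26531\right) \left(- \frac{1}{6053252}\right) = \frac{26531}{6053252}$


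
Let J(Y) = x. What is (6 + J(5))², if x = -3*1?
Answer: 9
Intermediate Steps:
x = -3
J(Y) = -3
(6 + J(5))² = (6 - 3)² = 3² = 9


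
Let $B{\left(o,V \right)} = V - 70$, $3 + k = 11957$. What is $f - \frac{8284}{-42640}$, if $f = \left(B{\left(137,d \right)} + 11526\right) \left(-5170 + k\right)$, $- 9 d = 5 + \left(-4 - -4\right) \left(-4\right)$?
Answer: $\frac{7455855765199}{95940} \approx 7.7714 \cdot 10^{7}$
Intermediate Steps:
$k = 11954$ ($k = -3 + 11957 = 11954$)
$d = - \frac{5}{9}$ ($d = - \frac{5 + \left(-4 - -4\right) \left(-4\right)}{9} = - \frac{5 + \left(-4 + 4\right) \left(-4\right)}{9} = - \frac{5 + 0 \left(-4\right)}{9} = - \frac{5 + 0}{9} = \left(- \frac{1}{9}\right) 5 = - \frac{5}{9} \approx -0.55556$)
$B{\left(o,V \right)} = -70 + V$
$f = \frac{699423616}{9}$ ($f = \left(\left(-70 - \frac{5}{9}\right) + 11526\right) \left(-5170 + 11954\right) = \left(- \frac{635}{9} + 11526\right) 6784 = \frac{103099}{9} \cdot 6784 = \frac{699423616}{9} \approx 7.7714 \cdot 10^{7}$)
$f - \frac{8284}{-42640} = \frac{699423616}{9} - \frac{8284}{-42640} = \frac{699423616}{9} - - \frac{2071}{10660} = \frac{699423616}{9} + \frac{2071}{10660} = \frac{7455855765199}{95940}$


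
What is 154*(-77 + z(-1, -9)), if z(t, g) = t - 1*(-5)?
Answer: -11242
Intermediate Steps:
z(t, g) = 5 + t (z(t, g) = t + 5 = 5 + t)
154*(-77 + z(-1, -9)) = 154*(-77 + (5 - 1)) = 154*(-77 + 4) = 154*(-73) = -11242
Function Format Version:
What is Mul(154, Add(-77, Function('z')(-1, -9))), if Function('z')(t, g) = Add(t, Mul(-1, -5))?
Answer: -11242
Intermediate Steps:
Function('z')(t, g) = Add(5, t) (Function('z')(t, g) = Add(t, 5) = Add(5, t))
Mul(154, Add(-77, Function('z')(-1, -9))) = Mul(154, Add(-77, Add(5, -1))) = Mul(154, Add(-77, 4)) = Mul(154, -73) = -11242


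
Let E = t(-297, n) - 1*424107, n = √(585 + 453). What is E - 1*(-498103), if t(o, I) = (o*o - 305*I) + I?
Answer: 162205 - 304*√1038 ≈ 1.5241e+5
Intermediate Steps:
n = √1038 ≈ 32.218
t(o, I) = o² - 304*I (t(o, I) = (o² - 305*I) + I = o² - 304*I)
E = -335898 - 304*√1038 (E = ((-297)² - 304*√1038) - 1*424107 = (88209 - 304*√1038) - 424107 = -335898 - 304*√1038 ≈ -3.4569e+5)
E - 1*(-498103) = (-335898 - 304*√1038) - 1*(-498103) = (-335898 - 304*√1038) + 498103 = 162205 - 304*√1038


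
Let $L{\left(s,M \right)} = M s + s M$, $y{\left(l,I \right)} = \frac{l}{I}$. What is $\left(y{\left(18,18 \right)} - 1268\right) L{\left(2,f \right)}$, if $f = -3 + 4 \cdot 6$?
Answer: $-106428$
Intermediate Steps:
$f = 21$ ($f = -3 + 24 = 21$)
$L{\left(s,M \right)} = 2 M s$ ($L{\left(s,M \right)} = M s + M s = 2 M s$)
$\left(y{\left(18,18 \right)} - 1268\right) L{\left(2,f \right)} = \left(\frac{18}{18} - 1268\right) 2 \cdot 21 \cdot 2 = \left(18 \cdot \frac{1}{18} - 1268\right) 84 = \left(1 - 1268\right) 84 = \left(-1267\right) 84 = -106428$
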